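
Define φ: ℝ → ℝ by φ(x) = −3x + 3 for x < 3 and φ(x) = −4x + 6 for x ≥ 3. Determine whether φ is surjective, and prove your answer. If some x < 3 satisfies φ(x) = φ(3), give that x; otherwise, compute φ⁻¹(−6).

3

Both pieces are strictly decreasing (slopes −3 and −4), so each is injective on its own interval.
The left piece maps (−∞, 3) onto (−6, ∞); the right piece maps [3, ∞) onto (−∞, −6].
These images together cover ℝ, so φ is surjective.
Because the two images are disjoint, no x < 3 has φ(x) = φ(3), so we compute φ⁻¹(−6): −6 lies in (−∞, −6], so solve −4x + 6 = −6: x = (−6 − 6)/(−4) = 3.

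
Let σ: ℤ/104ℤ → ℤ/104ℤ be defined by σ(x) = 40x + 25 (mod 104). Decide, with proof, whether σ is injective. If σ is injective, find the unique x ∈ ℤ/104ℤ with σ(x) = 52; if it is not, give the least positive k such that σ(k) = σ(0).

13

Recall that σ is injective if σ(a) = σ(b) implies a = b.
We have gcd(40, 104) = 8 > 1. Taking a = 0 and b = 13: σ(0) = 25 and σ(13) = 40·13 + 25 = 545 ≡ 25 (mod 104).
So σ(0) = σ(13) while 0 ≠ 13, thus σ is not injective.
Since σ is not injective, we find the least positive k with σ(k) = σ(0): this means 40k ≡ 0 (mod 104), i.e. 104 ∣ 40k. Since gcd(40, 104) = 8, dividing through by 8 this holds exactly when 13 ∣ 5k, and as gcd(5, 13) = 1, exactly when 13 ∣ k.
The smallest positive such k is 13.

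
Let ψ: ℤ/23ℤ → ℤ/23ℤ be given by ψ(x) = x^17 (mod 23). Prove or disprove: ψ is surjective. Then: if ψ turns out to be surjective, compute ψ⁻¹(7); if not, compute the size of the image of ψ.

Since 23 is prime, the nonzero elements of ℤ/23ℤ form a cyclic group of order 22.
As gcd(17, 22) = 1, raising to the 17th power is a bijection on this group: if u^17 ≡ v^17 then (uv^{−1})^17 = 1, and the only element of order dividing gcd(17, 22) = 1 is 1, so u = v.
With ψ(0) = 0 this makes ψ injective on all of ℤ/23ℤ, hence bijective (finite equal-size domain and codomain). In particular ψ is surjective.
Since ψ is surjective, we find the preimage of 7. The inverse of x ↦ x^17 on (ℤ/23ℤ)^× is x ↦ x^13, because 17·13 = 221 = 10·22 + 1 ≡ 1 (mod 22) and x^{22} = 1 for x ≠ 0 (Fermat). So ψ⁻¹(7) = 7^13 mod 23.
Repeated squaring mod 23: 7^1 ≡ 7, 7^2 ≡ 7² = 49 ≡ 3, 7^4 ≡ 3² = 9, 7^8 ≡ 9² = 81 ≡ 12. Since 13 = 8 + 4 + 1, 7^13 ≡ 12·9·7: 12·9 = 108 ≡ 16, then 16·7 = 112 ≡ 20. So 7^13 ≡ 20 (mod 23).
Hence ψ⁻¹(7) = 20.

20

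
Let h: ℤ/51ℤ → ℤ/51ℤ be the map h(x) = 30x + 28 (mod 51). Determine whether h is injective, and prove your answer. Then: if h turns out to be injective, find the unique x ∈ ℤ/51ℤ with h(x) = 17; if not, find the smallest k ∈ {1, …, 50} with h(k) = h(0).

We have gcd(30, 51) = 3 > 1. Taking u = 0 and v = 17: h(0) = 28 and h(17) = 30·17 + 28 = 538 ≡ 28 (mod 51).
So h(0) = h(17) while 0 ≠ 17, thus h is not injective.
Since h is not injective, we find the least positive k with h(k) = h(0): this means 30k ≡ 0 (mod 51), i.e. 51 ∣ 30k. Since gcd(30, 51) = 3, dividing through by 3 this holds exactly when 17 ∣ 10k, and as gcd(10, 17) = 1, exactly when 17 ∣ k.
The smallest positive such k is 17.

17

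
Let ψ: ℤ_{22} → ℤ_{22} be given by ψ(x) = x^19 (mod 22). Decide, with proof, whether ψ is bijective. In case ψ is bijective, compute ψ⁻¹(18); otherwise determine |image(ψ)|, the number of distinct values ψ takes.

Computing x^19 mod 22 for each x (by repeated squaring, reducing mod 22 at every step), the values ψ(0), ψ(1), …, ψ(21) are: 0, 1, 6, 15, 14, 9, 2, 19, 18, 5, 10, 11, 12, 17, 4, 3, 20, 13, 8, 7, 16, 21.
Every element of ℤ_{22} appears exactly once in this list, so ψ is a bijection, and in particular bijective.
Since ψ is bijective, we read off the preimage of 18 from the same table: ψ(8) = 18, so ψ⁻¹(18) = 8.

8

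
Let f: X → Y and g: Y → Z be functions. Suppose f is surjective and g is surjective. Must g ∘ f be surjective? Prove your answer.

Let c ∈ Z. Since g is surjective, there is b ∈ Y with g(b) = c. Since f is surjective, there is a ∈ X with f(a) = b.
Then (g ∘ f)(a) = g(b) = c. So g ∘ f is surjective.

surjective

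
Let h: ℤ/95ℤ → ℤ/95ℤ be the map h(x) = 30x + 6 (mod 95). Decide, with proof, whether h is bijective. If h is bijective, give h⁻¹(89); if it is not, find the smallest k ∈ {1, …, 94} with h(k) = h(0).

19

We have gcd(30, 95) = 5 > 1. Taking u = 0 and v = 19: h(0) = 6 and h(19) = 30·19 + 6 = 576 ≡ 6 (mod 95).
So h(0) = h(19) while 0 ≠ 19, hence h is not injective, hence not bijective.
Since h is not bijective, we find the least positive k with h(k) = h(0): this means 30k ≡ 0 (mod 95), i.e. 95 ∣ 30k. Since gcd(30, 95) = 5, dividing through by 5 this holds exactly when 19 ∣ 6k, and as gcd(6, 19) = 1, exactly when 19 ∣ k.
The smallest positive such k is 19.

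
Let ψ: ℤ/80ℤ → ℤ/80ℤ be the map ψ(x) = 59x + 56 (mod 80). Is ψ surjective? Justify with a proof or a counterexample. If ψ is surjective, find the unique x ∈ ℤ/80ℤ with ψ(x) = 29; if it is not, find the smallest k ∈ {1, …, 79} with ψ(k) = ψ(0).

47

Since gcd(59, 80) = 1, 59 is invertible modulo 80. Euclid's algorithm: 80 = 1·59 + 21, 59 = 2·21 + 17, 21 = 1·17 + 4, 17 = 4·4 + 1; back-substituting gives 1 = 19·59 − 14·80, so 59⁻¹ ≡ 19 (mod 80).
For any y ∈ ℤ/80ℤ, x = 19(y − 56) mod 80 satisfies ψ(x) = 59·19(y − 56) + 56 ≡ y (since 59·19 ≡ 1 mod 80). So every y has a preimage.
Therefore ψ is surjective.
Since ψ is surjective, we compute ψ⁻¹(29): solve 59x + 56 ≡ 29 (mod 80), i.e. 59x ≡ 53 (mod 80).
Multiplying by 59⁻¹ = 19 gives x ≡ 19·53 = 1007 = 12·80 + 47 ≡ 47 (mod 80).
Check: ψ(47) = 59·47 + 56 = 2829 = 35·80 + 29 ≡ 29 (mod 80).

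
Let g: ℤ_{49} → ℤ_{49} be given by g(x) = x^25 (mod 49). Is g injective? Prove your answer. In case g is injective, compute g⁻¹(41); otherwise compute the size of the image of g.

43

g(0) = 0^25 = 0.
g(7): Repeated squaring mod 49: 7^1 ≡ 7, 7^2 ≡ 7² = 49 ≡ 0, 7^4 ≡ 0² = 0, 7^8 ≡ 0² = 0, 7^16 ≡ 0² = 0. Since 25 = 16 + 8 + 1, 7^25 ≡ 0·0·7: 0·0 = 0, then 0·7 = 0. So 7^25 ≡ 0 (mod 49).
So g(0) = g(7) = 0 while 0 ≠ 7, therefore g is not injective.
Since g is not injective, we determine |image(g)|. Computing x^25 mod 49 for each x (by repeated squaring, reducing mod 49 at every step), the values g(0), g(1), …, g(48) are: 0, 1, 16, 17, 11, 12, 27, 0, 29, 44, 45, 39, 40, 6, 0, 8, 23, 24, 18, 19, 34, 0, 36, 2, 3, 46, 47, 13, 0, 15, 30, 31, 25, 26, 41, 0, 43, 9, 10, 4, 5, 20, 0, 22, 37, 38, 32, 33, 48.
The distinct values are {0, 1, 2, 3, 4, 5, 6, 8, 9, 10, 11, 12, 13, 15, 16, 17, 18, 19, 20, 22, 23, 24, 25, 26, 27, 29, 30, 31, 32, 33, 34, 36, 37, 38, 39, 40, 41, 43, 44, 45, 46, 47, 48}; there are 43 of them.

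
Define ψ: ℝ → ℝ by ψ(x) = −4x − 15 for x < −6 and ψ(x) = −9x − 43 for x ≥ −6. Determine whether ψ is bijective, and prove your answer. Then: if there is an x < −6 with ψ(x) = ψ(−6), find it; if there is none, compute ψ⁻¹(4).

Both pieces are strictly decreasing (slopes −4 and −9), so each is injective on its own interval.
The left piece maps (−∞, −6) onto (9, ∞); the right piece maps [−6, ∞) onto (−∞, 11].
These images overlap. In particular ψ(−6) = 11 (right piece), and solving −4x − 15 = 11 on the left piece gives x = −13/2 < −6.
So ψ(−13/2) = ψ(−6) with −13/2 ≠ −6, and ψ is not injective, hence not bijective. This x = −13/2 is the requested value below −6.

-13/2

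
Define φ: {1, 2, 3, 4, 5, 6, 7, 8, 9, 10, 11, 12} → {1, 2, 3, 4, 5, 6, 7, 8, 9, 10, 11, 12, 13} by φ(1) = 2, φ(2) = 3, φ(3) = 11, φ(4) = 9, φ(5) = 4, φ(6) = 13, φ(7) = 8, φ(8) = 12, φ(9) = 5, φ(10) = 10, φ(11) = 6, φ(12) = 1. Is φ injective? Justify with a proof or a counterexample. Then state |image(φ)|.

The values φ(1), …, φ(12) are 2, 3, 11, 9, 4, 13, 8, 12, 5, 10, 6, 1 — all distinct.
So φ(a) = φ(b) only when a = b, and φ is injective.
The image of φ is {1, 2, 3, 4, 5, 6, 8, 9, 10, 11, 12, 13}, which has 12 elements.

12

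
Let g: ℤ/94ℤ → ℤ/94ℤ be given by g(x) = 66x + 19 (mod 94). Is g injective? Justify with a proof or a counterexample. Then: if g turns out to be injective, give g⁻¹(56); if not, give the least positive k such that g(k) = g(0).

47

By definition, g is injective if g(x_1) = g(x_2) implies x_1 = x_2.
We have gcd(66, 94) = 2 > 1. Taking x_1 = 0 and x_2 = 47: g(0) = 19 and g(47) = 66·47 + 19 = 3121 ≡ 19 (mod 94).
So g(0) = g(47) while 0 ≠ 47, therefore g is not injective.
Since g is not injective, we find the least positive k with g(k) = g(0): this means 66k ≡ 0 (mod 94), i.e. 94 ∣ 66k. Since gcd(66, 94) = 2, dividing through by 2 this holds exactly when 47 ∣ 33k, and as gcd(33, 47) = 1, exactly when 47 ∣ k.
The smallest positive such k is 47.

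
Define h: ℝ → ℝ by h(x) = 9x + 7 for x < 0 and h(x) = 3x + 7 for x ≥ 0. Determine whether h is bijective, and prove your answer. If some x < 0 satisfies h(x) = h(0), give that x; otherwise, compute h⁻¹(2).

Both pieces are strictly increasing (slopes 9 and 3), so each is injective on its own interval.
The left piece maps (−∞, 0) onto (−∞, 7); the right piece maps [0, ∞) onto [7, ∞).
Since 7 = 7, the images partition ℝ: h is injective and surjective, hence bijective.
Because the two images are disjoint, no x < 0 has h(x) = h(0), so we compute h⁻¹(2): 2 lies in (−∞, 7), so solve 9x + 7 = 2: x = (2 − 7)/9 = −5/9.

-5/9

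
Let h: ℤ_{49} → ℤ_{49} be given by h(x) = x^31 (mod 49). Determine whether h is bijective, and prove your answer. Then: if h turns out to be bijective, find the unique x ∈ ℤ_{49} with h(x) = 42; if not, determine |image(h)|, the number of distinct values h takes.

43

h(0) = 0^31 = 0.
h(7): Repeated squaring mod 49: 7^1 ≡ 7, 7^2 ≡ 7² = 49 ≡ 0, 7^4 ≡ 0² = 0, 7^8 ≡ 0² = 0, 7^16 ≡ 0² = 0. Since 31 = 16 + 8 + 4 + 2 + 1, 7^31 ≡ 0·0·0·0·7: 0·0 = 0, then 0·0 = 0, then 0·0 = 0, then 0·7 = 0. So 7^31 ≡ 0 (mod 49).
So h(0) = h(7) = 0 while 0 ≠ 7, thus h is not injective, hence not bijective.
Since h is not bijective, we determine |image(h)|. Computing x^31 mod 49 for each x (by repeated squaring, reducing mod 49 at every step), the values h(0), h(1), …, h(48) are: 0, 1, 44, 45, 25, 26, 20, 0, 22, 16, 17, 46, 47, 41, 0, 43, 37, 38, 18, 19, 13, 0, 15, 9, 10, 39, 40, 34, 0, 36, 30, 31, 11, 12, 6, 0, 8, 2, 3, 32, 33, 27, 0, 29, 23, 24, 4, 5, 48.
The distinct values are {0, 1, 2, 3, 4, 5, 6, 8, 9, 10, 11, 12, 13, 15, 16, 17, 18, 19, 20, 22, 23, 24, 25, 26, 27, 29, 30, 31, 32, 33, 34, 36, 37, 38, 39, 40, 41, 43, 44, 45, 46, 47, 48}; there are 43 of them.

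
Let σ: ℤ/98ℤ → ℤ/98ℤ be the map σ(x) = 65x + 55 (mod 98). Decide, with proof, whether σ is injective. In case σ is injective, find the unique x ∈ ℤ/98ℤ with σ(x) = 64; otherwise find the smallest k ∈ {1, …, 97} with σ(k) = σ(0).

By definition, σ is injective when σ(u) = σ(v) forces u = v.
Suppose σ(u) = σ(v) in ℤ/98ℤ. Then 65u + 55 ≡ 65v + 55 (mod 98), thus 65(u − v) ≡ 0 (mod 98).
Since gcd(65, 98) = 1, 65 is invertible modulo 98, so u − v ≡ 0 (mod 98), i.e. u = v.
So σ is injective.
We now compute 65⁻¹ mod 98 explicitly. Euclid's algorithm: 98 = 1·65 + 33, 65 = 1·33 + 32, 33 = 1·32 + 1; back-substituting gives 1 = 95·65 − 63·98, so 65⁻¹ ≡ 95 (mod 98).
Since σ is injective, we compute σ⁻¹(64): solve 65x + 55 ≡ 64 (mod 98), i.e. 65x ≡ 9 (mod 98).
Multiplying by 65⁻¹ = 95 gives x ≡ 95·9 = 855 = 8·98 + 71 ≡ 71 (mod 98).
Check: σ(71) = 65·71 + 55 = 4670 = 47·98 + 64 ≡ 64 (mod 98).

71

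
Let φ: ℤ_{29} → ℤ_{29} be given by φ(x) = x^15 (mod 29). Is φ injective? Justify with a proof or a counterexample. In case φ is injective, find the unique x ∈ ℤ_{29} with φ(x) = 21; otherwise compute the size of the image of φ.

Since 29 is prime, the nonzero elements of ℤ_{29} form a cyclic group of order 28.
As gcd(15, 28) = 1, raising to the 15th power is a bijection on this group: if u^15 ≡ v^15 then (uv^{−1})^15 = 1, and the only element of order dividing gcd(15, 28) = 1 is 1, so u = v.
With φ(0) = 0 this makes φ injective on all of ℤ_{29}, hence bijective (finite equal-size domain and codomain). In particular φ is injective.
Since φ is injective, we find the preimage of 21. The inverse of x ↦ x^15 on (ℤ_{29})^× is x ↦ x^15, because 15·15 = 225 = 8·28 + 1 ≡ 1 (mod 28) and x^{28} = 1 for x ≠ 0 (Fermat). So φ⁻¹(21) = 21^15 mod 29.
Repeated squaring mod 29: 21^1 ≡ 21, 21^2 ≡ 21² = 441 ≡ 6, 21^4 ≡ 6² = 36 ≡ 7, 21^8 ≡ 7² = 49 ≡ 20. Since 15 = 8 + 4 + 2 + 1, 21^15 ≡ 20·7·6·21: 20·7 = 140 ≡ 24, then 24·6 = 144 ≡ 28, then 28·21 = 588 ≡ 8. So 21^15 ≡ 8 (mod 29).
Hence φ⁻¹(21) = 8.

8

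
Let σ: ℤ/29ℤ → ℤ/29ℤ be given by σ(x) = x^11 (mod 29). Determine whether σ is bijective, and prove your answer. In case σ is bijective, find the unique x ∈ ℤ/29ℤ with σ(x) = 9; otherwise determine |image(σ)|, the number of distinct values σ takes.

Since 29 is prime, the nonzero elements of ℤ/29ℤ form a cyclic group of order 28.
As gcd(11, 28) = 1, raising to the 11th power is a bijection on this group: if a^11 ≡ b^11 then (ab^{−1})^11 = 1, and the only element of order dividing gcd(11, 28) = 1 is 1, so a = b.
With σ(0) = 0 this makes σ injective on all of ℤ/29ℤ, hence bijective (finite equal-size domain and codomain). In particular σ is bijective.
Since σ is bijective, we find the preimage of 9. The inverse of x ↦ x^11 on (ℤ/29ℤ)^× is x ↦ x^23, because 11·23 = 253 = 9·28 + 1 ≡ 1 (mod 28) and x^{28} = 1 for x ≠ 0 (Fermat). So σ⁻¹(9) = 9^23 mod 29.
Repeated squaring mod 29: 9^1 ≡ 9, 9^2 ≡ 9² = 81 ≡ 23, 9^4 ≡ 23² = 529 ≡ 7, 9^8 ≡ 7² = 49 ≡ 20, 9^16 ≡ 20² = 400 ≡ 23. Since 23 = 16 + 4 + 2 + 1, 9^23 ≡ 23·7·23·9: 23·7 = 161 ≡ 16, then 16·23 = 368 ≡ 20, then 20·9 = 180 ≡ 6. So 9^23 ≡ 6 (mod 29).
Hence σ⁻¹(9) = 6.

6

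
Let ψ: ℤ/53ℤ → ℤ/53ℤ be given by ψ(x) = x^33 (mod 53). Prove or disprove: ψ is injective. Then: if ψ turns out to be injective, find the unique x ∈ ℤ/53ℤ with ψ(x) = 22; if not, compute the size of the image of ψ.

51

Since 53 is prime, the nonzero elements of ℤ/53ℤ form a cyclic group of order 52.
As gcd(33, 52) = 1, raising to the 33rd power is a bijection on this group: if a^33 ≡ b^33 then (ab^{−1})^33 = 1, and the only element of order dividing gcd(33, 52) = 1 is 1, so a = b.
With ψ(0) = 0 this makes ψ injective on all of ℤ/53ℤ, hence bijective (finite equal-size domain and codomain). In particular ψ is injective.
Since ψ is injective, we find the preimage of 22. The inverse of x ↦ x^33 on (ℤ/53ℤ)^× is x ↦ x^41, because 33·41 = 1353 = 26·52 + 1 ≡ 1 (mod 52) and x^{52} = 1 for x ≠ 0 (Fermat). So ψ⁻¹(22) = 22^41 mod 53.
Repeated squaring mod 53: 22^1 ≡ 22, 22^2 ≡ 22² = 484 ≡ 7, 22^4 ≡ 7² = 49, 22^8 ≡ 49² = 2401 ≡ 16, 22^16 ≡ 16² = 256 ≡ 44, 22^32 ≡ 44² = 1936 ≡ 28. Since 41 = 32 + 8 + 1, 22^41 ≡ 28·16·22: 28·16 = 448 ≡ 24, then 24·22 = 528 ≡ 51. So 22^41 ≡ 51 (mod 53).
Hence ψ⁻¹(22) = 51.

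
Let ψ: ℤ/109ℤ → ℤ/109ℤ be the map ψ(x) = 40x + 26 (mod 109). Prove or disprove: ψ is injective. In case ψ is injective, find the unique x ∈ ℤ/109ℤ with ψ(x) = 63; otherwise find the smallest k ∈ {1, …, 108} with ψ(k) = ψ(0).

20

Recall that ψ is injective if ψ(x_1) = ψ(x_2) implies x_1 = x_2.
If ψ(x_1) = ψ(x_2), then 40x_1 ≡ 40x_2 (mod 109). Because gcd(40, 109) = 1, we may cancel 40 to get x_1 ≡ x_2 (mod 109).
Hence ψ is injective.
We now compute 40⁻¹ mod 109 explicitly. Euclid's algorithm: 109 = 2·40 + 29, 40 = 1·29 + 11, 29 = 2·11 + 7, 11 = 1·7 + 4, 7 = 1·4 + 3, 4 = 1·3 + 1; back-substituting gives 1 = 30·40 − 11·109, so 40⁻¹ ≡ 30 (mod 109).
Since ψ is injective, we compute ψ⁻¹(63): solve 40x + 26 ≡ 63 (mod 109), i.e. 40x ≡ 37 (mod 109).
Multiplying by 40⁻¹ = 30 gives x ≡ 30·37 = 1110 = 10·109 + 20 ≡ 20 (mod 109).
Check: ψ(20) = 40·20 + 26 = 826 = 7·109 + 63 ≡ 63 (mod 109).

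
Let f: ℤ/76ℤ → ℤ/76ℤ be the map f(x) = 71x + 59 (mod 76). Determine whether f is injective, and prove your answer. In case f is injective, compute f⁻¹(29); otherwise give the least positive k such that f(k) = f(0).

Suppose f(u) = f(v) in ℤ/76ℤ. Then 71u + 59 ≡ 71v + 59 (mod 76), therefore 71(u − v) ≡ 0 (mod 76).
Since gcd(71, 76) = 1, 71 is invertible modulo 76, therefore u − v ≡ 0 (mod 76), i.e. u = v.
So f is injective.
We now compute 71⁻¹ mod 76 explicitly. Euclid's algorithm: 76 = 1·71 + 5, 71 = 14·5 + 1; back-substituting gives 1 = 15·71 − 14·76, so 71⁻¹ ≡ 15 (mod 76).
Since f is injective, we find f⁻¹(29): we need 71x ≡ 29 − 59 ≡ 46 (mod 76). Using 71⁻¹ = 15: x ≡ 15·46 = 690 = 9·76 + 6, so x = 6.
Check: f(6) = 71·6 + 59 = 485 = 6·76 + 29 ≡ 29 (mod 76).

6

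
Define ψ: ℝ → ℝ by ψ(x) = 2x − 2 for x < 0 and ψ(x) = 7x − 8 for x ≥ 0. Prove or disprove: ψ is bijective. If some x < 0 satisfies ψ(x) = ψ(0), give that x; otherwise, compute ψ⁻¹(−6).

-3

Both pieces are strictly increasing (slopes 2 and 7), so each is injective on its own interval.
The left piece maps (−∞, 0) onto (−∞, −2); the right piece maps [0, ∞) onto [−8, ∞).
These images overlap. In particular ψ(0) = −8 (right piece), and solving 2x − 2 = −8 on the left piece gives x = −3 < 0.
So ψ(−3) = ψ(0) with −3 ≠ 0, and ψ is not injective, hence not bijective. This x = −3 is the requested value below 0.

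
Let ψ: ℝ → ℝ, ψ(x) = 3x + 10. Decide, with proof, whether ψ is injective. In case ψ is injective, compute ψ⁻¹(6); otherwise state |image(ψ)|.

-4/3

Suppose ψ(u) = ψ(v). Then 3u + 10 = 3v + 10, thus 3u = 3v, thus u = v.
Therefore ψ is injective.
Since ψ is injective, we compute ψ⁻¹(6) = (6 − 10)/3 = −4/3.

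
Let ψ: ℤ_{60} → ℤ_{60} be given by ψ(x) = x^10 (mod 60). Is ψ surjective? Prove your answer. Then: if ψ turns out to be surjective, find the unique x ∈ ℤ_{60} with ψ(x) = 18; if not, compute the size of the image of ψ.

ψ(2): Repeated squaring mod 60: 2^1 ≡ 2, 2^2 ≡ 2² = 4, 2^4 ≡ 4² = 16, 2^8 ≡ 16² = 256 ≡ 16. Since 10 = 8 + 2, 2^10 ≡ 16·4: 16·4 = 64 ≡ 4. So 2^10 ≡ 4 (mod 60).
ψ(8): Repeated squaring mod 60: 8^1 ≡ 8, 8^2 ≡ 8² = 64 ≡ 4, 8^4 ≡ 4² = 16, 8^8 ≡ 16² = 256 ≡ 16. Since 10 = 8 + 2, 8^10 ≡ 16·4: 16·4 = 64 ≡ 4. So 8^10 ≡ 4 (mod 60).
So ψ(2) = ψ(8) = 4 while 2 ≠ 8, thus ψ is not injective.
A non-injective map from the 60-element set ℤ_{60} to itself takes at most 59 distinct values, so it cannot be surjective. So ψ is not surjective.
Since ψ is not surjective, we determine |image(ψ)|. Computing x^10 mod 60 for each x (by repeated squaring, reducing mod 60 at every step), the values ψ(0), ψ(1), …, ψ(59) are: 0, 1, 4, 9, 16, 25, 36, 49, 4, 21, 40, 1, 24, 49, 16, 45, 16, 49, 24, 1, 40, 21, 4, 49, 36, 25, 16, 9, 4, 1, 0, 1, 4, 9, 16, 25, 36, 49, 4, 21, 40, 1, 24, 49, 16, 45, 16, 49, 24, 1, 40, 21, 4, 49, 36, 25, 16, 9, 4, 1.
The distinct values are {0, 1, 4, 9, 16, 21, 24, 25, 36, 40, 45, 49}; there are 12 of them.

12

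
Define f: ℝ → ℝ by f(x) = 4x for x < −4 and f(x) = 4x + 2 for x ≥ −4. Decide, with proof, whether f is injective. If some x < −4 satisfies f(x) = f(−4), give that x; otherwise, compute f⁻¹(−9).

-11/4

Both pieces are strictly increasing (slopes 4 and 4), so each is injective on its own interval.
The left piece maps (−∞, −4) onto (−∞, −16); the right piece maps [−4, ∞) onto [−14, ∞).
These images are disjoint, so no value is attained by both pieces. So f is injective.
Because the two images are disjoint, no x < −4 has f(x) = f(−4), so we compute f⁻¹(−9): −9 lies in [−14, ∞), so solve 4x + 2 = −9: x = (−9 − 2)/4 = −11/4.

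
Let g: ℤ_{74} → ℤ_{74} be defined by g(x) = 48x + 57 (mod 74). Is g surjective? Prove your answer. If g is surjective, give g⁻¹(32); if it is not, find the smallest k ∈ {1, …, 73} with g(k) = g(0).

Since gcd(48, 74) = 2, we have 48x ≡ 0 (mod 2) for all x, so g(x) ≡ 1 (mod 2).
But 0 ≢ 1 (mod 2), so 0 ∈ ℤ_{74} has no preimage. Thus g is not surjective.
Since g is not surjective, we find the least positive k with g(k) = g(0): this means 48k ≡ 0 (mod 74), i.e. 74 ∣ 48k. Since gcd(48, 74) = 2, dividing through by 2 this holds exactly when 37 ∣ 24k, and as gcd(24, 37) = 1, exactly when 37 ∣ k.
The smallest positive such k is 37.

37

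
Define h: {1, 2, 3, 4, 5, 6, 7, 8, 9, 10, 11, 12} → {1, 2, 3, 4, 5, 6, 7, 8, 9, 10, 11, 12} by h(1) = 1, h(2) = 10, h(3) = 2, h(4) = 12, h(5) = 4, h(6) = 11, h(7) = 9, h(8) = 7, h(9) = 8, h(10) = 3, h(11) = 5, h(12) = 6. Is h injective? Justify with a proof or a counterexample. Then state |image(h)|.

12

The values h(1), …, h(12) are 1, 10, 2, 12, 4, 11, 9, 7, 8, 3, 5, 6 — all distinct.
So h(s) = h(t) only when s = t, and h is injective.
The image of h is {1, 2, 3, 4, 5, 6, 7, 8, 9, 10, 11, 12}, which has 12 elements.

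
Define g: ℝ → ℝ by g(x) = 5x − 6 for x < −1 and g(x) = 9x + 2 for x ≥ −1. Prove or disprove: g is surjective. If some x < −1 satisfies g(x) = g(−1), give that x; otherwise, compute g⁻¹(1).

-1/9

Both pieces are strictly increasing (slopes 5 and 9), so each is injective on its own interval.
The left piece maps (−∞, −1) onto (−∞, −11); the right piece maps [−1, ∞) onto [−7, ∞).
The union (−∞, −11) ∪ [−7, ∞) omits the interval between −11 and −7; in particular −11 has no preimage. So g is not surjective.
Because the two images are disjoint, no x < −1 has g(x) = g(−1), so we compute g⁻¹(1): 1 lies in [−7, ∞), so solve 9x + 2 = 1: x = (1 − 2)/9 = −1/9.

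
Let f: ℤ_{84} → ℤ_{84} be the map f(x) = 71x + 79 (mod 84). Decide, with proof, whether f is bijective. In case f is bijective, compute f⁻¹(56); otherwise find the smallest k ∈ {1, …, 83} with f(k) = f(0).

Recall: injectivity means: for all x_1, x_2 in the domain, f(x_1) = f(x_2) implies x_1 = x_2.
If f(x_1) = f(x_2), then 71x_1 ≡ 71x_2 (mod 84). Because gcd(71, 84) = 1, we may cancel 71 to get x_1 ≡ x_2 (mod 84).
We now compute 71⁻¹ mod 84 explicitly. Euclid's algorithm: 84 = 1·71 + 13, 71 = 5·13 + 6, 13 = 2·6 + 1; back-substituting gives 1 = 71·71 − 60·84, so 71⁻¹ ≡ 71 (mod 84).
For any y ∈ ℤ_{84}, x = 71(y − 79) mod 84 satisfies f(x) = 71·71(y − 79) + 79 ≡ y (since 71·71 ≡ 1 mod 84). So every y has a preimage.
Therefore f is bijective.
Since f is bijective, we find f⁻¹(56): we need 71x ≡ 56 − 79 ≡ 61 (mod 84). Using 71⁻¹ = 71: x ≡ 71·61 = 4331 = 51·84 + 47, so x = 47.
Check: f(47) = 71·47 + 79 = 3416 = 40·84 + 56 ≡ 56 (mod 84).

47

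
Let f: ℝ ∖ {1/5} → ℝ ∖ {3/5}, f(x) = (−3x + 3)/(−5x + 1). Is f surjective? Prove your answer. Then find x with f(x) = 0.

For any y ≠ 3/5, solving y(−5x + 1) = −3x + 3 for x gives a well-defined x ≠ 1/5. So f is surjective.
Solving f(x) = 0: cross-multiplying gives −3x + 3 = 0(−5x + 1), which rearranges to −3x = −3, so x = 1.

1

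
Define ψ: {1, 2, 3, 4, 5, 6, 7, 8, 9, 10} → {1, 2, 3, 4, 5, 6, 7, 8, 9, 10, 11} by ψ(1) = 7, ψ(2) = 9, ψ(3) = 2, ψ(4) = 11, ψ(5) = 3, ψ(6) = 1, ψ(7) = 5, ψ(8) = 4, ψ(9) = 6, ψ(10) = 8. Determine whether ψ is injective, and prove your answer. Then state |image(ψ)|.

The values ψ(1), …, ψ(10) are 7, 9, 2, 11, 3, 1, 5, 4, 6, 8 — all distinct.
So ψ(a) = ψ(b) only when a = b, and ψ is injective.
The image of ψ is {1, 2, 3, 4, 5, 6, 7, 8, 9, 11}, which has 10 elements.

10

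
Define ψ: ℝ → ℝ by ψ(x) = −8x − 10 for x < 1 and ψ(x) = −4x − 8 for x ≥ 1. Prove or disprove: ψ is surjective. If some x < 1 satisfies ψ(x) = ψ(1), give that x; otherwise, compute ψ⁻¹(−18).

1/4

Both pieces are strictly decreasing (slopes −8 and −4), so each is injective on its own interval.
The left piece maps (−∞, 1) onto (−18, ∞); the right piece maps [1, ∞) onto (−∞, −12].
The union (−18, ∞) ∪ (−∞, −12] covers ℝ, so ψ is surjective.
For the follow-up: the images overlap, so an x < 1 with ψ(x) = ψ(1) exists. ψ(1) = −12; solving −8x − 10 = −12 for x < 1 gives x = (−12 + 10)/(−8) = 1/4.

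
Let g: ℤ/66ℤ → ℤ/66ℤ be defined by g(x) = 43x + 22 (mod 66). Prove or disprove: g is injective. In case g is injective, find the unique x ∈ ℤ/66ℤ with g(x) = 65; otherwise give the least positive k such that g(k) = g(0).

1

Recall: g is injective if g(u) = g(v) implies u = v.
If g(u) = g(v), then 43u ≡ 43v (mod 66). Because gcd(43, 66) = 1, we may cancel 43 to get u ≡ v (mod 66).
Thus g is injective.
We now compute 43⁻¹ mod 66 explicitly. Euclid's algorithm: 66 = 1·43 + 23, 43 = 1·23 + 20, 23 = 1·20 + 3, 20 = 6·3 + 2, 3 = 1·2 + 1; back-substituting gives 1 = 43·43 − 28·66, so 43⁻¹ ≡ 43 (mod 66).
Since g is injective, we find g⁻¹(65): we need 43x ≡ 65 − 22 ≡ 43 (mod 66). Using 43⁻¹ = 43: x ≡ 43·43 = 1849 = 28·66 + 1, so x = 1.
Check: g(1) = 43·1 + 22 = 65 ≡ 65 (mod 66).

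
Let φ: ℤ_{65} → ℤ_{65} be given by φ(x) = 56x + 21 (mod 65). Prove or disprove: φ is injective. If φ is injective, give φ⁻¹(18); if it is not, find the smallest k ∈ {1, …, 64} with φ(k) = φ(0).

22

If φ(a) = φ(b), then 56a ≡ 56b (mod 65). Because gcd(56, 65) = 1, we may cancel 56 to get a ≡ b (mod 65).
Therefore φ is injective.
We now compute 56⁻¹ mod 65 explicitly. Euclid's algorithm: 65 = 1·56 + 9, 56 = 6·9 + 2, 9 = 4·2 + 1; back-substituting gives 1 = 36·56 − 31·65, so 56⁻¹ ≡ 36 (mod 65).
Since φ is injective, we compute φ⁻¹(18): solve 56x + 21 ≡ 18 (mod 65), i.e. 56x ≡ 62 (mod 65).
Multiplying by 56⁻¹ = 36 gives x ≡ 36·62 = 2232 = 34·65 + 22 ≡ 22 (mod 65).
Check: φ(22) = 56·22 + 21 = 1253 = 19·65 + 18 ≡ 18 (mod 65).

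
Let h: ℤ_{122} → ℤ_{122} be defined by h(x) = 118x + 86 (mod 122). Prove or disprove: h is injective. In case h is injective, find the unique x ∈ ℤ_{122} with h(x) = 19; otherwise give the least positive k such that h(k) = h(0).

61

By definition, injectivity means: for all u, v in the domain, h(u) = h(v) implies u = v.
We have gcd(118, 122) = 2 > 1. Taking u = 0 and v = 61: h(0) = 86 and h(61) = 118·61 + 86 = 7284 ≡ 86 (mod 122).
So h(0) = h(61) while 0 ≠ 61, hence h is not injective.
Since h is not injective, we find the least positive k with h(k) = h(0): this means 118k ≡ 0 (mod 122), i.e. 122 ∣ 118k. Since gcd(118, 122) = 2, dividing through by 2 this holds exactly when 61 ∣ 59k, and as gcd(59, 61) = 1, exactly when 61 ∣ k.
The smallest positive such k is 61.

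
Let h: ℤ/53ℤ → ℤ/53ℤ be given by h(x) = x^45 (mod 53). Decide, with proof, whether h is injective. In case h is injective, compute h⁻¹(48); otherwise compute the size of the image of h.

20

Since 53 is prime, the nonzero elements of ℤ/53ℤ form a cyclic group of order 52.
As gcd(45, 52) = 1, raising to the 45th power is a bijection on this group: if u^45 ≡ v^45 then (uv^{−1})^45 = 1, and the only element of order dividing gcd(45, 52) = 1 is 1, so u = v.
With h(0) = 0 this makes h injective on all of ℤ/53ℤ, hence bijective (finite equal-size domain and codomain). In particular h is injective.
Since h is injective, we find the preimage of 48. The inverse of x ↦ x^45 on (ℤ/53ℤ)^× is x ↦ x^37, because 45·37 = 1665 = 32·52 + 1 ≡ 1 (mod 52) and x^{52} = 1 for x ≠ 0 (Fermat). So h⁻¹(48) = 48^37 mod 53.
Repeated squaring mod 53: 48^1 ≡ 48, 48^2 ≡ 48² = 2304 ≡ 25, 48^4 ≡ 25² = 625 ≡ 42, 48^8 ≡ 42² = 1764 ≡ 15, 48^16 ≡ 15² = 225 ≡ 13, 48^32 ≡ 13² = 169 ≡ 10. Since 37 = 32 + 4 + 1, 48^37 ≡ 10·42·48: 10·42 = 420 ≡ 49, then 49·48 = 2352 ≡ 20. So 48^37 ≡ 20 (mod 53).
Hence h⁻¹(48) = 20.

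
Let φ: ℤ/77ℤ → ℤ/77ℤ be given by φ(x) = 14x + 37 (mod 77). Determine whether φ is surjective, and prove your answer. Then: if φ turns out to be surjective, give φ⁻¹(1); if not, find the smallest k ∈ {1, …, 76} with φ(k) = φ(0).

11

Since gcd(14, 77) = 7, we have 14x ≡ 0 (mod 7) for all x, so φ(x) ≡ 2 (mod 7).
But 0 ≢ 2 (mod 7), so 0 ∈ ℤ/77ℤ has no preimage. Therefore φ is not surjective.
Since φ is not surjective, we find the least positive k with φ(k) = φ(0): this means 14k ≡ 0 (mod 77), i.e. 77 ∣ 14k. Since gcd(14, 77) = 7, dividing through by 7 this holds exactly when 11 ∣ 2k, and as gcd(2, 11) = 1, exactly when 11 ∣ k.
The smallest positive such k is 11.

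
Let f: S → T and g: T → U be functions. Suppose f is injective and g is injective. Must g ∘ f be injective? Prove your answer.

Suppose (g ∘ f)(u) = (g ∘ f)(v), i.e. g(f(u)) = g(f(v)).
Since g is injective, f(u) = f(v). Since f is injective, u = v. So g ∘ f is injective.

injective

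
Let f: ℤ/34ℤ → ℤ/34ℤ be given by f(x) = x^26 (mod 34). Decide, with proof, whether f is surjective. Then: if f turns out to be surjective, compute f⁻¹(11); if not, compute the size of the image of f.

18

f(16): Repeated squaring mod 34: 16^1 ≡ 16, 16^2 ≡ 16² = 256 ≡ 18, 16^4 ≡ 18² = 324 ≡ 18, 16^8 ≡ 18² = 324 ≡ 18, 16^16 ≡ 18² = 324 ≡ 18. Since 26 = 16 + 8 + 2, 16^26 ≡ 18·18·18: 18·18 = 324 ≡ 18, then 18·18 = 324 ≡ 18. So 16^26 ≡ 18 (mod 34).
f(18): Repeated squaring mod 34: 18^1 ≡ 18, 18^2 ≡ 18² = 324 ≡ 18, 18^4 ≡ 18² = 324 ≡ 18, 18^8 ≡ 18² = 324 ≡ 18, 18^16 ≡ 18² = 324 ≡ 18. Since 26 = 16 + 8 + 2, 18^26 ≡ 18·18·18: 18·18 = 324 ≡ 18, then 18·18 = 324 ≡ 18. So 18^26 ≡ 18 (mod 34).
So f(16) = f(18) = 18 while 16 ≠ 18, so f is not injective.
A non-injective map from the 34-element set ℤ/34ℤ to itself takes at most 33 distinct values, so it cannot be surjective. Therefore f is not surjective.
Since f is not surjective, we determine |image(f)|. Computing x^26 mod 34 for each x (by repeated squaring, reducing mod 34 at every step), the values f(0), f(1), …, f(33) are: 0, 1, 4, 25, 16, 9, 32, 19, 30, 13, 2, 15, 26, 33, 8, 21, 18, 17, 18, 21, 8, 33, 26, 15, 2, 13, 30, 19, 32, 9, 16, 25, 4, 1.
The distinct values are {0, 1, 2, 4, 8, 9, 13, 15, 16, 17, 18, 19, 21, 25, 26, 30, 32, 33}; there are 18 of them.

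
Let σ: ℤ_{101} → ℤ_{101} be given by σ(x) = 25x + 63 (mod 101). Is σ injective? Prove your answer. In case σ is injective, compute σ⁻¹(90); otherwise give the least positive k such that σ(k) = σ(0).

94

Recall: σ is injective when σ(s) = σ(t) forces s = t.
If σ(s) = σ(t), then 25s ≡ 25t (mod 101). Because gcd(25, 101) = 1, we may cancel 25 to get s ≡ t (mod 101).
Therefore σ is injective.
We now compute 25⁻¹ mod 101 explicitly. Euclid's algorithm: 101 = 4·25 + 1; back-substituting gives 1 = 97·25 − 24·101, so 25⁻¹ ≡ 97 (mod 101).
Since σ is injective, we find σ⁻¹(90): we need 25x ≡ 90 − 63 ≡ 27 (mod 101). Using 25⁻¹ = 97: x ≡ 97·27 = 2619 = 25·101 + 94, so x = 94.
Check: σ(94) = 25·94 + 63 = 2413 = 23·101 + 90 ≡ 90 (mod 101).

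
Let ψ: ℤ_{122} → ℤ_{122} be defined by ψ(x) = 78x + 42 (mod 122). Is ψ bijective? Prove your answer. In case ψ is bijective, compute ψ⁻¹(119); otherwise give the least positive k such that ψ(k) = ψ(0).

We have gcd(78, 122) = 2 > 1. Taking x_1 = 0 and x_2 = 61: ψ(0) = 42 and ψ(61) = 78·61 + 42 = 4800 ≡ 42 (mod 122).
So ψ(0) = ψ(61) while 0 ≠ 61, so ψ is not injective, hence not bijective.
Since ψ is not bijective, we find the least positive k with ψ(k) = ψ(0): this means 78k ≡ 0 (mod 122), i.e. 122 ∣ 78k. Since gcd(78, 122) = 2, dividing through by 2 this holds exactly when 61 ∣ 39k, and as gcd(39, 61) = 1, exactly when 61 ∣ k.
The smallest positive such k is 61.

61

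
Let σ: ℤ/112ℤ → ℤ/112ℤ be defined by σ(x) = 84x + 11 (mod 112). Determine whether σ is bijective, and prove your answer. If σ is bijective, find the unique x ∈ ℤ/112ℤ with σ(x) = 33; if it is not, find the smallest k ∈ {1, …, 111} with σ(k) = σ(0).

4

We have gcd(84, 112) = 28 > 1. Taking u = 0 and v = 4: σ(0) = 11 and σ(4) = 84·4 + 11 = 347 ≡ 11 (mod 112).
So σ(0) = σ(4) while 0 ≠ 4, therefore σ is not injective, hence not bijective.
Since σ is not bijective, we find the least positive k with σ(k) = σ(0): this means 84k ≡ 0 (mod 112), i.e. 112 ∣ 84k. Since gcd(84, 112) = 28, dividing through by 28 this holds exactly when 4 ∣ 3k, and as gcd(3, 4) = 1, exactly when 4 ∣ k.
The smallest positive such k is 4.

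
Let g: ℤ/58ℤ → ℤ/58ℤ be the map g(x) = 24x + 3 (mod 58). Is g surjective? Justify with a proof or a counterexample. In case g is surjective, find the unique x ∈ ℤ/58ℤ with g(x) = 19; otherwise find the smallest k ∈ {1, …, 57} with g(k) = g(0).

Since gcd(24, 58) = 2, we have 24x ≡ 0 (mod 2) for all x, so g(x) ≡ 1 (mod 2).
But 0 ≢ 1 (mod 2), so 0 ∈ ℤ/58ℤ has no preimage. Hence g is not surjective.
Since g is not surjective, we find the least positive k with g(k) = g(0): this means 24k ≡ 0 (mod 58), i.e. 58 ∣ 24k. Since gcd(24, 58) = 2, dividing through by 2 this holds exactly when 29 ∣ 12k, and as gcd(12, 29) = 1, exactly when 29 ∣ k.
The smallest positive such k is 29.

29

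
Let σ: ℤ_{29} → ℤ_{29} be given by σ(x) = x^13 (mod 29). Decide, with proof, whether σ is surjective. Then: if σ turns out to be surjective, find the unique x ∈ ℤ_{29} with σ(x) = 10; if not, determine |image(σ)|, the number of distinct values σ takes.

Since 29 is prime, the nonzero elements of ℤ_{29} form a cyclic group of order 28.
As gcd(13, 28) = 1, raising to the 13th power is a bijection on this group: if x_1^13 ≡ x_2^13 then (x_1x_2^{−1})^13 = 1, and the only element of order dividing gcd(13, 28) = 1 is 1, so x_1 = x_2.
With σ(0) = 0 this makes σ injective on all of ℤ_{29}, hence bijective (finite equal-size domain and codomain). In particular σ is surjective.
Since σ is surjective, we find the preimage of 10. The inverse of x ↦ x^13 on (ℤ_{29})^× is x ↦ x^13, because 13·13 = 169 = 6·28 + 1 ≡ 1 (mod 28) and x^{28} = 1 for x ≠ 0 (Fermat). So σ⁻¹(10) = 10^13 mod 29.
Repeated squaring mod 29: 10^1 ≡ 10, 10^2 ≡ 10² = 100 ≡ 13, 10^4 ≡ 13² = 169 ≡ 24, 10^8 ≡ 24² = 576 ≡ 25. Since 13 = 8 + 4 + 1, 10^13 ≡ 25·24·10: 25·24 = 600 ≡ 20, then 20·10 = 200 ≡ 26. So 10^13 ≡ 26 (mod 29).
Hence σ⁻¹(10) = 26.

26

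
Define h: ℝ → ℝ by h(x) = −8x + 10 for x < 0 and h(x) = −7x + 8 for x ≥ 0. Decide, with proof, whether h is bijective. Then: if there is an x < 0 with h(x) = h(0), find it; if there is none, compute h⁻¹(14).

-1/2

Both pieces are strictly decreasing (slopes −8 and −7), so each is injective on its own interval.
The left piece maps (−∞, 0) onto (10, ∞); the right piece maps [0, ∞) onto (−∞, 8].
The images leave a gap (10 has no preimage), so h is not surjective, hence not bijective.
Because the two images are disjoint, no x < 0 has h(x) = h(0), so we compute h⁻¹(14): 14 lies in (10, ∞), so solve −8x + 10 = 14: x = (14 − 10)/(−8) = −1/2.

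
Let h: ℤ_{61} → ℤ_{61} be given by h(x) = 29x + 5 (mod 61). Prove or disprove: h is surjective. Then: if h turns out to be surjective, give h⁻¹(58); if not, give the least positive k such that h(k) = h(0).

46

Since gcd(29, 61) = 1, 29 is invertible modulo 61. Euclid's algorithm: 61 = 2·29 + 3, 29 = 9·3 + 2, 3 = 1·2 + 1; back-substituting gives 1 = 40·29 − 19·61, so 29⁻¹ ≡ 40 (mod 61).
For any y ∈ ℤ_{61}, x = 40(y − 5) mod 61 satisfies h(x) = 29·40(y − 5) + 5 ≡ y (since 29·40 ≡ 1 mod 61). So every y has a preimage.
Therefore h is surjective.
Since h is surjective, we find h⁻¹(58): we need 29x ≡ 58 − 5 ≡ 53 (mod 61). Using 29⁻¹ = 40: x ≡ 40·53 = 2120 = 34·61 + 46, so x = 46.
Check: h(46) = 29·46 + 5 = 1339 = 21·61 + 58 ≡ 58 (mod 61).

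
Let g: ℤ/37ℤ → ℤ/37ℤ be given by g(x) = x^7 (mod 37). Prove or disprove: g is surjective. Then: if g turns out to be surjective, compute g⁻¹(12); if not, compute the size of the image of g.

Since 37 is prime, the nonzero elements of ℤ/37ℤ form a cyclic group of order 36.
As gcd(7, 36) = 1, raising to the 7th power is a bijection on this group: if u^7 ≡ v^7 then (uv^{−1})^7 = 1, and the only element of order dividing gcd(7, 36) = 1 is 1, so u = v.
With g(0) = 0 this makes g injective on all of ℤ/37ℤ, hence bijective (finite equal-size domain and codomain). In particular g is surjective.
Since g is surjective, we find the preimage of 12. The inverse of x ↦ x^7 on (ℤ/37ℤ)^× is x ↦ x^31, because 7·31 = 217 = 6·36 + 1 ≡ 1 (mod 36) and x^{36} = 1 for x ≠ 0 (Fermat). So g⁻¹(12) = 12^31 mod 37.
Repeated squaring mod 37: 12^1 ≡ 12, 12^2 ≡ 12² = 144 ≡ 33, 12^4 ≡ 33² = 1089 ≡ 16, 12^8 ≡ 16² = 256 ≡ 34, 12^16 ≡ 34² = 1156 ≡ 9. Since 31 = 16 + 8 + 4 + 2 + 1, 12^31 ≡ 9·34·16·33·12: 9·34 = 306 ≡ 10, then 10·16 = 160 ≡ 12, then 12·33 = 396 ≡ 26, then 26·12 = 312 ≡ 16. So 12^31 ≡ 16 (mod 37).
Hence g⁻¹(12) = 16.

16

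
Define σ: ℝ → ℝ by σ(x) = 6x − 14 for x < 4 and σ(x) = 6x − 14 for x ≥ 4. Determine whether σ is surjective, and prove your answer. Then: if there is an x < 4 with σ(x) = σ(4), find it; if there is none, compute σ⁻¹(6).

10/3

Both pieces are strictly increasing (slopes 6 and 6), so each is injective on its own interval.
The left piece maps (−∞, 4) onto (−∞, 10); the right piece maps [4, ∞) onto [10, ∞).
These images together cover ℝ, so σ is surjective.
Because the two images are disjoint, no x < 4 has σ(x) = σ(4), so we compute σ⁻¹(6): 6 lies in (−∞, 10), so solve 6x − 14 = 6: x = (6 + 14)/6 = 10/3.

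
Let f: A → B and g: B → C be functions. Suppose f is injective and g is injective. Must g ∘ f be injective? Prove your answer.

Suppose (g ∘ f)(s) = (g ∘ f)(t), i.e. g(f(s)) = g(f(t)).
Since g is injective, f(s) = f(t). Since f is injective, s = t. Thus g ∘ f is injective.

injective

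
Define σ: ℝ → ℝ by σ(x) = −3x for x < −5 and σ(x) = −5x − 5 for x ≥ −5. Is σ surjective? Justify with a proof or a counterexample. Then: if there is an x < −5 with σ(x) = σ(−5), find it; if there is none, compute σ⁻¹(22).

-20/3

Both pieces are strictly decreasing (slopes −3 and −5), so each is injective on its own interval.
The left piece maps (−∞, −5) onto (15, ∞); the right piece maps [−5, ∞) onto (−∞, 20].
The union (15, ∞) ∪ (−∞, 20] covers ℝ, so σ is surjective.
For the follow-up: the images overlap, so an x < −5 with σ(x) = σ(−5) exists. σ(−5) = 20; solving −3x = 20 for x < −5 gives x = (20 − 0)/(−3) = −20/3.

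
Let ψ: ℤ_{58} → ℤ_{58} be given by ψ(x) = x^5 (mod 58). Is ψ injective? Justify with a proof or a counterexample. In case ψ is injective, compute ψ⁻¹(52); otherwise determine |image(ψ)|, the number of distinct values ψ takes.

Computing x^5 mod 58 for each x (by repeated squaring, reducing mod 58 at every step), the values ψ(0), ψ(1), …, ψ(57) are: 0, 1, 32, 11, 38, 51, 4, 45, 56, 5, 8, 43, 12, 35, 48, 39, 52, 17, 44, 21, 24, 31, 42, 25, 36, 49, 18, 55, 28, 29, 30, 3, 40, 9, 22, 33, 16, 27, 34, 37, 14, 41, 6, 19, 10, 23, 46, 15, 50, 53, 2, 13, 54, 7, 20, 47, 26, 57.
Every element of ℤ_{58} appears exactly once in this list, so ψ is a bijection, and in particular injective.
Since ψ is injective, we read off the preimage of 52 from the same table: ψ(16) = 52, so ψ⁻¹(52) = 16.

16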